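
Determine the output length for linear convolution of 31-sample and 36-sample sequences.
Linear/full convolution length: m + n - 1 = 31 + 36 - 1 = 66

66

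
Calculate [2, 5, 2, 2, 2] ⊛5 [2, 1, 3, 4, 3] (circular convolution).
Use y[k] = Σ_j f[j]·g[(k-j) mod 5]. y[0] = 2×2 + 5×3 + 2×4 + 2×3 + 2×1 = 35; y[1] = 2×1 + 5×2 + 2×3 + 2×4 + 2×3 = 32; y[2] = 2×3 + 5×1 + 2×2 + 2×3 + 2×4 = 29; y[3] = 2×4 + 5×3 + 2×1 + 2×2 + 2×3 = 35; y[4] = 2×3 + 5×4 + 2×3 + 2×1 + 2×2 = 38. Result: [35, 32, 29, 35, 38]

[35, 32, 29, 35, 38]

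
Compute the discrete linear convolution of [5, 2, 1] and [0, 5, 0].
y[0] = 5×0 = 0; y[1] = 5×5 + 2×0 = 25; y[2] = 5×0 + 2×5 + 1×0 = 10; y[3] = 2×0 + 1×5 = 5; y[4] = 1×0 = 0

[0, 25, 10, 5, 0]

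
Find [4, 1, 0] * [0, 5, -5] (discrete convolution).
y[0] = 4×0 = 0; y[1] = 4×5 + 1×0 = 20; y[2] = 4×-5 + 1×5 + 0×0 = -15; y[3] = 1×-5 + 0×5 = -5; y[4] = 0×-5 = 0

[0, 20, -15, -5, 0]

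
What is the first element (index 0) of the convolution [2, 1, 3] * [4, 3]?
Use y[k] = Σ_i a[i]·b[k-i] at k=0. y[0] = 2×4 = 8

8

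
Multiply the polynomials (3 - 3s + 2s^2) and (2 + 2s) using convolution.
Ascending coefficients: a = [3, -3, 2], b = [2, 2]. c[0] = 3×2 = 6; c[1] = 3×2 + -3×2 = 0; c[2] = -3×2 + 2×2 = -2; c[3] = 2×2 = 4. Result coefficients: [6, 0, -2, 4] → 6 - 2s^2 + 4s^3

6 - 2s^2 + 4s^3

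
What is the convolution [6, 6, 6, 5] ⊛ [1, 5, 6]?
y[0] = 6×1 = 6; y[1] = 6×5 + 6×1 = 36; y[2] = 6×6 + 6×5 + 6×1 = 72; y[3] = 6×6 + 6×5 + 5×1 = 71; y[4] = 6×6 + 5×5 = 61; y[5] = 5×6 = 30

[6, 36, 72, 71, 61, 30]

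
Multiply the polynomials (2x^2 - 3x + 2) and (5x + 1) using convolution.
Ascending coefficients: a = [2, -3, 2], b = [1, 5]. c[0] = 2×1 = 2; c[1] = 2×5 + -3×1 = 7; c[2] = -3×5 + 2×1 = -13; c[3] = 2×5 = 10. Result coefficients: [2, 7, -13, 10] → 10x^3 - 13x^2 + 7x + 2

10x^3 - 13x^2 + 7x + 2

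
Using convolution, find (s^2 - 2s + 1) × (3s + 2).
Ascending coefficients: a = [1, -2, 1], b = [2, 3]. c[0] = 1×2 = 2; c[1] = 1×3 + -2×2 = -1; c[2] = -2×3 + 1×2 = -4; c[3] = 1×3 = 3. Result coefficients: [2, -1, -4, 3] → 3s^3 - 4s^2 - s + 2

3s^3 - 4s^2 - s + 2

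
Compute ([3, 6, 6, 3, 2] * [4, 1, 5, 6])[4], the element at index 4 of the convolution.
Use y[k] = Σ_i a[i]·b[k-i] at k=4. y[4] = 6×6 + 6×5 + 3×1 + 2×4 = 77

77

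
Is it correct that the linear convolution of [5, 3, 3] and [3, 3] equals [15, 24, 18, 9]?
Recompute linear convolution of [5, 3, 3] and [3, 3]: y[0] = 5×3 = 15; y[1] = 5×3 + 3×3 = 24; y[2] = 3×3 + 3×3 = 18; y[3] = 3×3 = 9 → [15, 24, 18, 9]. Given [15, 24, 18, 9] matches, so answer: Yes

Yes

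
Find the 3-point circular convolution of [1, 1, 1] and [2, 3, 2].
Use y[k] = Σ_j f[j]·g[(k-j) mod 3]. y[0] = 1×2 + 1×2 + 1×3 = 7; y[1] = 1×3 + 1×2 + 1×2 = 7; y[2] = 1×2 + 1×3 + 1×2 = 7. Result: [7, 7, 7]

[7, 7, 7]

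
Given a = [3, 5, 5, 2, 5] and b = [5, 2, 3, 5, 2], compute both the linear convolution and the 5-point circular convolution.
Linear: y_lin[0] = 3×5 = 15; y_lin[1] = 3×2 + 5×5 = 31; y_lin[2] = 3×3 + 5×2 + 5×5 = 44; y_lin[3] = 3×5 + 5×3 + 5×2 + 2×5 = 50; y_lin[4] = 3×2 + 5×5 + 5×3 + 2×2 + 5×5 = 75; y_lin[5] = 5×2 + 5×5 + 2×3 + 5×2 = 51; y_lin[6] = 5×2 + 2×5 + 5×3 = 35; y_lin[7] = 2×2 + 5×5 = 29; y_lin[8] = 5×2 = 10 → [15, 31, 44, 50, 75, 51, 35, 29, 10]. Circular (length 5): y[0] = 3×5 + 5×2 + 5×5 + 2×3 + 5×2 = 66; y[1] = 3×2 + 5×5 + 5×2 + 2×5 + 5×3 = 66; y[2] = 3×3 + 5×2 + 5×5 + 2×2 + 5×5 = 73; y[3] = 3×5 + 5×3 + 5×2 + 2×5 + 5×2 = 60; y[4] = 3×2 + 5×5 + 5×3 + 2×2 + 5×5 = 75 → [66, 66, 73, 60, 75]

Linear: [15, 31, 44, 50, 75, 51, 35, 29, 10], Circular: [66, 66, 73, 60, 75]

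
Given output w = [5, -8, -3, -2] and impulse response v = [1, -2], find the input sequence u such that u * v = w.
Deconvolve w=[5, -8, -3, -2] by v=[1, -2]. Since v[0]=1, solve forward: u[0] = w[0] / 1 = 5; u[1] = (w[1] - 5×-2) / 1 = 2; u[2] = (w[2] - 2×-2) / 1 = 1. So u = [5, 2, 1]. Check by forward convolution: w[0] = 5×1 = 5; w[1] = 5×-2 + 2×1 = -8; w[2] = 2×-2 + 1×1 = -3; w[3] = 1×-2 = -2

[5, 2, 1]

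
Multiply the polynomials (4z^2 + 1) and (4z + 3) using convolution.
Ascending coefficients: a = [1, 0, 4], b = [3, 4]. c[0] = 1×3 = 3; c[1] = 1×4 + 0×3 = 4; c[2] = 0×4 + 4×3 = 12; c[3] = 4×4 = 16. Result coefficients: [3, 4, 12, 16] → 16z^3 + 12z^2 + 4z + 3

16z^3 + 12z^2 + 4z + 3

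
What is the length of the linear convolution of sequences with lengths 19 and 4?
Linear/full convolution length: m + n - 1 = 19 + 4 - 1 = 22

22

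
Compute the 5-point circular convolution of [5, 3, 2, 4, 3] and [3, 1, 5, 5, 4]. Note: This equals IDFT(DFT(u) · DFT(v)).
Either evaluate y[k] = Σ_j u[j]·v[(k-j) mod 5] directly, or use IDFT(DFT(u) · DFT(v)). y[0] = 5×3 + 3×4 + 2×5 + 4×5 + 3×1 = 60; y[1] = 5×1 + 3×3 + 2×4 + 4×5 + 3×5 = 57; y[2] = 5×5 + 3×1 + 2×3 + 4×4 + 3×5 = 65; y[3] = 5×5 + 3×5 + 2×1 + 4×3 + 3×4 = 66; y[4] = 5×4 + 3×5 + 2×5 + 4×1 + 3×3 = 58. Result: [60, 57, 65, 66, 58]

[60, 57, 65, 66, 58]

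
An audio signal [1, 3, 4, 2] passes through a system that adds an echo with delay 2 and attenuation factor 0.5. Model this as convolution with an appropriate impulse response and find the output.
Direct-path + delayed-attenuated-path model → impulse response h = [1, 0, 0.5] (1 at lag 0, 0.5 at lag 2). Output y[n] = x[n] + 0.5·x[n - 2] (with x[n] = 0 outside 0..3): y[0] = 1 + 0.5×0 = 1; y[1] = 3 + 0.5×0 = 3; y[2] = 4 + 0.5×1 = 4.5; y[3] = 2 + 0.5×3 = 3.5; y[4] = 0 + 0.5×4 = 2.0; y[5] = 0 + 0.5×2 = 1.0. So y = [1, 3, 4.5, 3.5, 2.0, 1.0]

[1, 3, 4.5, 3.5, 2.0, 1.0]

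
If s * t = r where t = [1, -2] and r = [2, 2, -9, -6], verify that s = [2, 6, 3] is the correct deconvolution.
Forward-compute [2, 6, 3] * [1, -2]: r[0] = 2×1 = 2; r[1] = 2×-2 + 6×1 = 2; r[2] = 6×-2 + 3×1 = -9; r[3] = 3×-2 = -6 → [2, 2, -9, -6]. Matches given r = [2, 2, -9, -6], so verified.

Verified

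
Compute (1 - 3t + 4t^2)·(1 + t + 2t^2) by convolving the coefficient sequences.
Ascending coefficients: a = [1, -3, 4], b = [1, 1, 2]. c[0] = 1×1 = 1; c[1] = 1×1 + -3×1 = -2; c[2] = 1×2 + -3×1 + 4×1 = 3; c[3] = -3×2 + 4×1 = -2; c[4] = 4×2 = 8. Result coefficients: [1, -2, 3, -2, 8] → 1 - 2t + 3t^2 - 2t^3 + 8t^4

1 - 2t + 3t^2 - 2t^3 + 8t^4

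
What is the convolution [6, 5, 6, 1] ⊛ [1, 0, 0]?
y[0] = 6×1 = 6; y[1] = 6×0 + 5×1 = 5; y[2] = 6×0 + 5×0 + 6×1 = 6; y[3] = 5×0 + 6×0 + 1×1 = 1; y[4] = 6×0 + 1×0 = 0; y[5] = 1×0 = 0

[6, 5, 6, 1, 0, 0]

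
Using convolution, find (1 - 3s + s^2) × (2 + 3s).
Ascending coefficients: a = [1, -3, 1], b = [2, 3]. c[0] = 1×2 = 2; c[1] = 1×3 + -3×2 = -3; c[2] = -3×3 + 1×2 = -7; c[3] = 1×3 = 3. Result coefficients: [2, -3, -7, 3] → 2 - 3s - 7s^2 + 3s^3

2 - 3s - 7s^2 + 3s^3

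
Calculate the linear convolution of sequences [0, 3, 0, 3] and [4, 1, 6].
y[0] = 0×4 = 0; y[1] = 0×1 + 3×4 = 12; y[2] = 0×6 + 3×1 + 0×4 = 3; y[3] = 3×6 + 0×1 + 3×4 = 30; y[4] = 0×6 + 3×1 = 3; y[5] = 3×6 = 18

[0, 12, 3, 30, 3, 18]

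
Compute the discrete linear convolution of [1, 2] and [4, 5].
y[0] = 1×4 = 4; y[1] = 1×5 + 2×4 = 13; y[2] = 2×5 = 10

[4, 13, 10]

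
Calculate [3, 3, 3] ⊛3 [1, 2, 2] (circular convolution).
Use y[k] = Σ_j a[j]·b[(k-j) mod 3]. y[0] = 3×1 + 3×2 + 3×2 = 15; y[1] = 3×2 + 3×1 + 3×2 = 15; y[2] = 3×2 + 3×2 + 3×1 = 15. Result: [15, 15, 15]

[15, 15, 15]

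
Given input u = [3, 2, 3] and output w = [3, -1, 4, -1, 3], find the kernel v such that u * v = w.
Output length 5 = len(u) + len(v) - 1 ⇒ len(v) = 3. Solve v forward using v[k] = (w[k] - Σ_{i≥1} u[i]·v[k-i]) / u[0]: v[0] = w[0] / u[0] = 3 / 3 = 1; v[1] = (w[1] - 2×1) / u[0] = (-1 - 2×1) / 3 = -1; v[2] = (w[2] - 2×-1 - 3×1) / u[0] = (4 - 2×-1 - 3×1) / 3 = 1. So v = [1, -1, 1]. Forward-check [3, 2, 3] * [1, -1, 1]: w[0] = 3×1 = 3; w[1] = 3×-1 + 2×1 = -1; w[2] = 3×1 + 2×-1 + 3×1 = 4; w[3] = 2×1 + 3×-1 = -1; w[4] = 3×1 = 3 → [3, -1, 4, -1, 3] ✓

[1, -1, 1]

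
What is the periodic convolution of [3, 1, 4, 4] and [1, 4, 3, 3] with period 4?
Use y[k] = Σ_j x[j]·h[(k-j) mod 4]. y[0] = 3×1 + 1×3 + 4×3 + 4×4 = 34; y[1] = 3×4 + 1×1 + 4×3 + 4×3 = 37; y[2] = 3×3 + 1×4 + 4×1 + 4×3 = 29; y[3] = 3×3 + 1×3 + 4×4 + 4×1 = 32. Result: [34, 37, 29, 32]

[34, 37, 29, 32]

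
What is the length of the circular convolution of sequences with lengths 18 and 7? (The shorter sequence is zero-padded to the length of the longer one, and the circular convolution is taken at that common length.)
Circular convolution (zero-padding the shorter input) has length max(m, n) = max(18, 7) = 18

18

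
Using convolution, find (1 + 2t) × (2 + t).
Ascending coefficients: a = [1, 2], b = [2, 1]. c[0] = 1×2 = 2; c[1] = 1×1 + 2×2 = 5; c[2] = 2×1 = 2. Result coefficients: [2, 5, 2] → 2 + 5t + 2t^2

2 + 5t + 2t^2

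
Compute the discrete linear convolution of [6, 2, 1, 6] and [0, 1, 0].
y[0] = 6×0 = 0; y[1] = 6×1 + 2×0 = 6; y[2] = 6×0 + 2×1 + 1×0 = 2; y[3] = 2×0 + 1×1 + 6×0 = 1; y[4] = 1×0 + 6×1 = 6; y[5] = 6×0 = 0

[0, 6, 2, 1, 6, 0]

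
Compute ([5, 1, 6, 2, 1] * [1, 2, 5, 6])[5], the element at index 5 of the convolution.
Use y[k] = Σ_i a[i]·b[k-i] at k=5. y[5] = 6×6 + 2×5 + 1×2 = 48

48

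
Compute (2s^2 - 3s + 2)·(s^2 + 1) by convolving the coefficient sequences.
Ascending coefficients: a = [2, -3, 2], b = [1, 0, 1]. c[0] = 2×1 = 2; c[1] = 2×0 + -3×1 = -3; c[2] = 2×1 + -3×0 + 2×1 = 4; c[3] = -3×1 + 2×0 = -3; c[4] = 2×1 = 2. Result coefficients: [2, -3, 4, -3, 2] → 2s^4 - 3s^3 + 4s^2 - 3s + 2

2s^4 - 3s^3 + 4s^2 - 3s + 2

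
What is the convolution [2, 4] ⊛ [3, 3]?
y[0] = 2×3 = 6; y[1] = 2×3 + 4×3 = 18; y[2] = 4×3 = 12

[6, 18, 12]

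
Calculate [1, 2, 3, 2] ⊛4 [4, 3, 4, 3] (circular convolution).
Use y[k] = Σ_j u[j]·v[(k-j) mod 4]. y[0] = 1×4 + 2×3 + 3×4 + 2×3 = 28; y[1] = 1×3 + 2×4 + 3×3 + 2×4 = 28; y[2] = 1×4 + 2×3 + 3×4 + 2×3 = 28; y[3] = 1×3 + 2×4 + 3×3 + 2×4 = 28. Result: [28, 28, 28, 28]

[28, 28, 28, 28]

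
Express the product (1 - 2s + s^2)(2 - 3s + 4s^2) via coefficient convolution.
Ascending coefficients: a = [1, -2, 1], b = [2, -3, 4]. c[0] = 1×2 = 2; c[1] = 1×-3 + -2×2 = -7; c[2] = 1×4 + -2×-3 + 1×2 = 12; c[3] = -2×4 + 1×-3 = -11; c[4] = 1×4 = 4. Result coefficients: [2, -7, 12, -11, 4] → 2 - 7s + 12s^2 - 11s^3 + 4s^4

2 - 7s + 12s^2 - 11s^3 + 4s^4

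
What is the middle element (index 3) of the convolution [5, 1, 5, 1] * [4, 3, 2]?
Use y[k] = Σ_i a[i]·b[k-i] at k=3. y[3] = 1×2 + 5×3 + 1×4 = 21

21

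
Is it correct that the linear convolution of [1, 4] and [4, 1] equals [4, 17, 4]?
Recompute linear convolution of [1, 4] and [4, 1]: y[0] = 1×4 = 4; y[1] = 1×1 + 4×4 = 17; y[2] = 4×1 = 4 → [4, 17, 4]. Given [4, 17, 4] matches, so answer: Yes

Yes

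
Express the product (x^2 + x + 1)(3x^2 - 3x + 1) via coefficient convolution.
Ascending coefficients: a = [1, 1, 1], b = [1, -3, 3]. c[0] = 1×1 = 1; c[1] = 1×-3 + 1×1 = -2; c[2] = 1×3 + 1×-3 + 1×1 = 1; c[3] = 1×3 + 1×-3 = 0; c[4] = 1×3 = 3. Result coefficients: [1, -2, 1, 0, 3] → 3x^4 + x^2 - 2x + 1

3x^4 + x^2 - 2x + 1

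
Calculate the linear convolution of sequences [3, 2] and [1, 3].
y[0] = 3×1 = 3; y[1] = 3×3 + 2×1 = 11; y[2] = 2×3 = 6

[3, 11, 6]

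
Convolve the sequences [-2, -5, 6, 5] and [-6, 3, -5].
y[0] = -2×-6 = 12; y[1] = -2×3 + -5×-6 = 24; y[2] = -2×-5 + -5×3 + 6×-6 = -41; y[3] = -5×-5 + 6×3 + 5×-6 = 13; y[4] = 6×-5 + 5×3 = -15; y[5] = 5×-5 = -25

[12, 24, -41, 13, -15, -25]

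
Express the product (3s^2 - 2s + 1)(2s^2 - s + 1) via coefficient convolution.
Ascending coefficients: a = [1, -2, 3], b = [1, -1, 2]. c[0] = 1×1 = 1; c[1] = 1×-1 + -2×1 = -3; c[2] = 1×2 + -2×-1 + 3×1 = 7; c[3] = -2×2 + 3×-1 = -7; c[4] = 3×2 = 6. Result coefficients: [1, -3, 7, -7, 6] → 6s^4 - 7s^3 + 7s^2 - 3s + 1

6s^4 - 7s^3 + 7s^2 - 3s + 1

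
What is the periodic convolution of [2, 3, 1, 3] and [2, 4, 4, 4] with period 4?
Use y[k] = Σ_j s[j]·t[(k-j) mod 4]. y[0] = 2×2 + 3×4 + 1×4 + 3×4 = 32; y[1] = 2×4 + 3×2 + 1×4 + 3×4 = 30; y[2] = 2×4 + 3×4 + 1×2 + 3×4 = 34; y[3] = 2×4 + 3×4 + 1×4 + 3×2 = 30. Result: [32, 30, 34, 30]

[32, 30, 34, 30]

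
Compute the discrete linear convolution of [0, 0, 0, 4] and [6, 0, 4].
y[0] = 0×6 = 0; y[1] = 0×0 + 0×6 = 0; y[2] = 0×4 + 0×0 + 0×6 = 0; y[3] = 0×4 + 0×0 + 4×6 = 24; y[4] = 0×4 + 4×0 = 0; y[5] = 4×4 = 16

[0, 0, 0, 24, 0, 16]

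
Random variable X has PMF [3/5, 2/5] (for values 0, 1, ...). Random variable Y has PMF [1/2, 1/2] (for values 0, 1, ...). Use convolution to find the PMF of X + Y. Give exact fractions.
P(X+Y=k) = Σ_i P(X=i)·P(Y=k-i) — a convolution of [3/5, 2/5] and [1/2, 1/2]. P(X+Y=0) = (3/5)×(1/2) = 3/10; P(X+Y=1) = (3/5)×(1/2) + (2/5)×(1/2) = 3/10 + 1/5 = 1/2; P(X+Y=2) = (2/5)×(1/2) = 1/5. PMF: [3/10, 1/2, 1/5] (sums to 1 ✓)

[3/10, 1/2, 1/5]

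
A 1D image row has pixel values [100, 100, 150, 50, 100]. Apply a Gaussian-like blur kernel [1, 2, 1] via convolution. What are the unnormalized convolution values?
Convolve image row [100, 100, 150, 50, 100] with kernel [1, 2, 1]: y[0] = 100×1 = 100; y[1] = 100×2 + 100×1 = 300; y[2] = 100×1 + 100×2 + 150×1 = 450; y[3] = 100×1 + 150×2 + 50×1 = 450; y[4] = 150×1 + 50×2 + 100×1 = 350; y[5] = 50×1 + 100×2 = 250; y[6] = 100×1 = 100 → [100, 300, 450, 450, 350, 250, 100]. Normalization factor = sum(kernel) = 4.

[100, 300, 450, 450, 350, 250, 100]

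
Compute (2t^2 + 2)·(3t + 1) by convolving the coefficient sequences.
Ascending coefficients: a = [2, 0, 2], b = [1, 3]. c[0] = 2×1 = 2; c[1] = 2×3 + 0×1 = 6; c[2] = 0×3 + 2×1 = 2; c[3] = 2×3 = 6. Result coefficients: [2, 6, 2, 6] → 6t^3 + 2t^2 + 6t + 2

6t^3 + 2t^2 + 6t + 2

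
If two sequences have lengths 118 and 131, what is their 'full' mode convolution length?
Linear/full convolution length: m + n - 1 = 118 + 131 - 1 = 248

248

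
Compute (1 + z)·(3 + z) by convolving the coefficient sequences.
Ascending coefficients: a = [1, 1], b = [3, 1]. c[0] = 1×3 = 3; c[1] = 1×1 + 1×3 = 4; c[2] = 1×1 = 1. Result coefficients: [3, 4, 1] → 3 + 4z + z^2

3 + 4z + z^2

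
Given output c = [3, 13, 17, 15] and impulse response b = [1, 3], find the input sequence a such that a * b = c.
Deconvolve c=[3, 13, 17, 15] by b=[1, 3]. Since b[0]=1, solve forward: a[0] = c[0] / 1 = 3; a[1] = (c[1] - 3×3) / 1 = 4; a[2] = (c[2] - 4×3) / 1 = 5. So a = [3, 4, 5]. Check by forward convolution: c[0] = 3×1 = 3; c[1] = 3×3 + 4×1 = 13; c[2] = 4×3 + 5×1 = 17; c[3] = 5×3 = 15

[3, 4, 5]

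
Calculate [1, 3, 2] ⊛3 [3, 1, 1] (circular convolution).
Use y[k] = Σ_j a[j]·b[(k-j) mod 3]. y[0] = 1×3 + 3×1 + 2×1 = 8; y[1] = 1×1 + 3×3 + 2×1 = 12; y[2] = 1×1 + 3×1 + 2×3 = 10. Result: [8, 12, 10]

[8, 12, 10]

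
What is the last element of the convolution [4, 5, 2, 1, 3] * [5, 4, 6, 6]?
Use y[k] = Σ_i a[i]·b[k-i] at k=7. y[7] = 3×6 = 18

18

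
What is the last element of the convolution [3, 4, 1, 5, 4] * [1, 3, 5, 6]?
Use y[k] = Σ_i a[i]·b[k-i] at k=7. y[7] = 4×6 = 24

24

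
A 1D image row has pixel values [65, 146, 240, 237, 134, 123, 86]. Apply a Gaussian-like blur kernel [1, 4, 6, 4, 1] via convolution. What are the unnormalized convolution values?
Convolve image row [65, 146, 240, 237, 134, 123, 86] with kernel [1, 4, 6, 4, 1]: y[0] = 65×1 = 65; y[1] = 65×4 + 146×1 = 406; y[2] = 65×6 + 146×4 + 240×1 = 1214; y[3] = 65×4 + 146×6 + 240×4 + 237×1 = 2333; y[4] = 65×1 + 146×4 + 240×6 + 237×4 + 134×1 = 3171; y[5] = 146×1 + 240×4 + 237×6 + 134×4 + 123×1 = 3187; y[6] = 240×1 + 237×4 + 134×6 + 123×4 + 86×1 = 2570; y[7] = 237×1 + 134×4 + 123×6 + 86×4 = 1855; y[8] = 134×1 + 123×4 + 86×6 = 1142; y[9] = 123×1 + 86×4 = 467; y[10] = 86×1 = 86 → [65, 406, 1214, 2333, 3171, 3187, 2570, 1855, 1142, 467, 86]. Normalization factor = sum(kernel) = 16.

[65, 406, 1214, 2333, 3171, 3187, 2570, 1855, 1142, 467, 86]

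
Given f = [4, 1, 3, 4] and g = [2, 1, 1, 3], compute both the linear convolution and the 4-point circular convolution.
Linear: y_lin[0] = 4×2 = 8; y_lin[1] = 4×1 + 1×2 = 6; y_lin[2] = 4×1 + 1×1 + 3×2 = 11; y_lin[3] = 4×3 + 1×1 + 3×1 + 4×2 = 24; y_lin[4] = 1×3 + 3×1 + 4×1 = 10; y_lin[5] = 3×3 + 4×1 = 13; y_lin[6] = 4×3 = 12 → [8, 6, 11, 24, 10, 13, 12]. Circular (length 4): y[0] = 4×2 + 1×3 + 3×1 + 4×1 = 18; y[1] = 4×1 + 1×2 + 3×3 + 4×1 = 19; y[2] = 4×1 + 1×1 + 3×2 + 4×3 = 23; y[3] = 4×3 + 1×1 + 3×1 + 4×2 = 24 → [18, 19, 23, 24]

Linear: [8, 6, 11, 24, 10, 13, 12], Circular: [18, 19, 23, 24]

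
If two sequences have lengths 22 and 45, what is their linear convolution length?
Linear/full convolution length: m + n - 1 = 22 + 45 - 1 = 66

66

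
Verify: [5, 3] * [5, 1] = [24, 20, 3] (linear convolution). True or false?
Recompute linear convolution of [5, 3] and [5, 1]: y[0] = 5×5 = 25; y[1] = 5×1 + 3×5 = 20; y[2] = 3×1 = 3 → [25, 20, 3]. Compare to given [24, 20, 3]: they differ at index 0: given 24, correct 25, so answer: No

No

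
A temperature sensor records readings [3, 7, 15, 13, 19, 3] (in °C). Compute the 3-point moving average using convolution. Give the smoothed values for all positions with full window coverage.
3-point moving average kernel = [1, 1, 1]. Apply in 'valid' mode (full window coverage): avg[0] = (3 + 7 + 15) / 3 = 8.33; avg[1] = (7 + 15 + 13) / 3 = 11.67; avg[2] = (15 + 13 + 19) / 3 = 15.67; avg[3] = (13 + 19 + 3) / 3 = 11.67. Smoothed values: [8.33, 11.67, 15.67, 11.67]

[8.33, 11.67, 15.67, 11.67]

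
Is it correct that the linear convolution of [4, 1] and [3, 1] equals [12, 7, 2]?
Recompute linear convolution of [4, 1] and [3, 1]: y[0] = 4×3 = 12; y[1] = 4×1 + 1×3 = 7; y[2] = 1×1 = 1 → [12, 7, 1]. Compare to given [12, 7, 2]: they differ at index 2: given 2, correct 1, so answer: No

No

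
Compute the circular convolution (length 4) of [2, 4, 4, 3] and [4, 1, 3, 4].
Use y[k] = Σ_j a[j]·b[(k-j) mod 4]. y[0] = 2×4 + 4×4 + 4×3 + 3×1 = 39; y[1] = 2×1 + 4×4 + 4×4 + 3×3 = 43; y[2] = 2×3 + 4×1 + 4×4 + 3×4 = 38; y[3] = 2×4 + 4×3 + 4×1 + 3×4 = 36. Result: [39, 43, 38, 36]

[39, 43, 38, 36]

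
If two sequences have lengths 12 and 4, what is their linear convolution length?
Linear/full convolution length: m + n - 1 = 12 + 4 - 1 = 15

15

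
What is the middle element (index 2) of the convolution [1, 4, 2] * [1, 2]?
Use y[k] = Σ_i a[i]·b[k-i] at k=2. y[2] = 4×2 + 2×1 = 10

10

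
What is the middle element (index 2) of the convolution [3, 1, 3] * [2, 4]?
Use y[k] = Σ_i a[i]·b[k-i] at k=2. y[2] = 1×4 + 3×2 = 10

10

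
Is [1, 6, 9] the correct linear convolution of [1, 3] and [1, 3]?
Recompute linear convolution of [1, 3] and [1, 3]: y[0] = 1×1 = 1; y[1] = 1×3 + 3×1 = 6; y[2] = 3×3 = 9 → [1, 6, 9]. Given [1, 6, 9] matches, so answer: Yes

Yes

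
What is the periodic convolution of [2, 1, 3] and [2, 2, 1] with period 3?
Use y[k] = Σ_j f[j]·g[(k-j) mod 3]. y[0] = 2×2 + 1×1 + 3×2 = 11; y[1] = 2×2 + 1×2 + 3×1 = 9; y[2] = 2×1 + 1×2 + 3×2 = 10. Result: [11, 9, 10]

[11, 9, 10]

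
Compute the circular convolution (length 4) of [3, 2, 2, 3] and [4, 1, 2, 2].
Use y[k] = Σ_j u[j]·v[(k-j) mod 4]. y[0] = 3×4 + 2×2 + 2×2 + 3×1 = 23; y[1] = 3×1 + 2×4 + 2×2 + 3×2 = 21; y[2] = 3×2 + 2×1 + 2×4 + 3×2 = 22; y[3] = 3×2 + 2×2 + 2×1 + 3×4 = 24. Result: [23, 21, 22, 24]

[23, 21, 22, 24]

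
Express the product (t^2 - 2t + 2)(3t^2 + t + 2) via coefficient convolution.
Ascending coefficients: a = [2, -2, 1], b = [2, 1, 3]. c[0] = 2×2 = 4; c[1] = 2×1 + -2×2 = -2; c[2] = 2×3 + -2×1 + 1×2 = 6; c[3] = -2×3 + 1×1 = -5; c[4] = 1×3 = 3. Result coefficients: [4, -2, 6, -5, 3] → 3t^4 - 5t^3 + 6t^2 - 2t + 4

3t^4 - 5t^3 + 6t^2 - 2t + 4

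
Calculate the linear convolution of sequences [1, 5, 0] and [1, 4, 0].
y[0] = 1×1 = 1; y[1] = 1×4 + 5×1 = 9; y[2] = 1×0 + 5×4 + 0×1 = 20; y[3] = 5×0 + 0×4 = 0; y[4] = 0×0 = 0

[1, 9, 20, 0, 0]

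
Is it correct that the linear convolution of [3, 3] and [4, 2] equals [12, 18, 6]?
Recompute linear convolution of [3, 3] and [4, 2]: y[0] = 3×4 = 12; y[1] = 3×2 + 3×4 = 18; y[2] = 3×2 = 6 → [12, 18, 6]. Given [12, 18, 6] matches, so answer: Yes

Yes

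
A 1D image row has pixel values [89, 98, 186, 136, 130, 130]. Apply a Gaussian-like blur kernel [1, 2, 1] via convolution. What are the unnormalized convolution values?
Convolve image row [89, 98, 186, 136, 130, 130] with kernel [1, 2, 1]: y[0] = 89×1 = 89; y[1] = 89×2 + 98×1 = 276; y[2] = 89×1 + 98×2 + 186×1 = 471; y[3] = 98×1 + 186×2 + 136×1 = 606; y[4] = 186×1 + 136×2 + 130×1 = 588; y[5] = 136×1 + 130×2 + 130×1 = 526; y[6] = 130×1 + 130×2 = 390; y[7] = 130×1 = 130 → [89, 276, 471, 606, 588, 526, 390, 130]. Normalization factor = sum(kernel) = 4.

[89, 276, 471, 606, 588, 526, 390, 130]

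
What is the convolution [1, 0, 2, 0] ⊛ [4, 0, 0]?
y[0] = 1×4 = 4; y[1] = 1×0 + 0×4 = 0; y[2] = 1×0 + 0×0 + 2×4 = 8; y[3] = 0×0 + 2×0 + 0×4 = 0; y[4] = 2×0 + 0×0 = 0; y[5] = 0×0 = 0

[4, 0, 8, 0, 0, 0]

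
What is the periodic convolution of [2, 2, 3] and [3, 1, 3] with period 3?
Use y[k] = Σ_j u[j]·v[(k-j) mod 3]. y[0] = 2×3 + 2×3 + 3×1 = 15; y[1] = 2×1 + 2×3 + 3×3 = 17; y[2] = 2×3 + 2×1 + 3×3 = 17. Result: [15, 17, 17]

[15, 17, 17]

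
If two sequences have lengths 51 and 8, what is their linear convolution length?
Linear/full convolution length: m + n - 1 = 51 + 8 - 1 = 58

58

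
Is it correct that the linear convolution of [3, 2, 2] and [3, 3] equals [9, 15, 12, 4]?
Recompute linear convolution of [3, 2, 2] and [3, 3]: y[0] = 3×3 = 9; y[1] = 3×3 + 2×3 = 15; y[2] = 2×3 + 2×3 = 12; y[3] = 2×3 = 6 → [9, 15, 12, 6]. Compare to given [9, 15, 12, 4]: they differ at index 3: given 4, correct 6, so answer: No

No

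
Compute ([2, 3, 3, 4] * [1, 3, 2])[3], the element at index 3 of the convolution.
Use y[k] = Σ_i a[i]·b[k-i] at k=3. y[3] = 3×2 + 3×3 + 4×1 = 19

19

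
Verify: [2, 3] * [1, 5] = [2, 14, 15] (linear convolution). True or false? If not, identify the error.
Recompute linear convolution of [2, 3] and [1, 5]: y[0] = 2×1 = 2; y[1] = 2×5 + 3×1 = 13; y[2] = 3×5 = 15 → [2, 13, 15]. Compare to given [2, 14, 15]: they differ at index 1: given 14, correct 13, so answer: No

No. Error at index 1: given 14, correct 13.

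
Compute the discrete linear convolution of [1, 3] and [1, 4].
y[0] = 1×1 = 1; y[1] = 1×4 + 3×1 = 7; y[2] = 3×4 = 12

[1, 7, 12]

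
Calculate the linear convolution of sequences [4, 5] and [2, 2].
y[0] = 4×2 = 8; y[1] = 4×2 + 5×2 = 18; y[2] = 5×2 = 10

[8, 18, 10]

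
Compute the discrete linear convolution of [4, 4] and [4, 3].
y[0] = 4×4 = 16; y[1] = 4×3 + 4×4 = 28; y[2] = 4×3 = 12

[16, 28, 12]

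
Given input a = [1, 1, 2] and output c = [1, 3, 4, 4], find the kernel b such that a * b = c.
Output length 4 = len(a) + len(b) - 1 ⇒ len(b) = 2. Solve b forward using b[k] = (c[k] - Σ_{i≥1} a[i]·b[k-i]) / a[0]: b[0] = c[0] / a[0] = 1 / 1 = 1; b[1] = (c[1] - 1×1) / a[0] = (3 - 1×1) / 1 = 2. So b = [1, 2]. Forward-check [1, 1, 2] * [1, 2]: c[0] = 1×1 = 1; c[1] = 1×2 + 1×1 = 3; c[2] = 1×2 + 2×1 = 4; c[3] = 2×2 = 4 → [1, 3, 4, 4] ✓

[1, 2]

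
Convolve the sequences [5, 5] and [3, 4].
y[0] = 5×3 = 15; y[1] = 5×4 + 5×3 = 35; y[2] = 5×4 = 20

[15, 35, 20]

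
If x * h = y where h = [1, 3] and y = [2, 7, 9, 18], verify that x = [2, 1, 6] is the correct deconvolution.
Forward-compute [2, 1, 6] * [1, 3]: y[0] = 2×1 = 2; y[1] = 2×3 + 1×1 = 7; y[2] = 1×3 + 6×1 = 9; y[3] = 6×3 = 18 → [2, 7, 9, 18]. Matches given y = [2, 7, 9, 18], so verified.

Verified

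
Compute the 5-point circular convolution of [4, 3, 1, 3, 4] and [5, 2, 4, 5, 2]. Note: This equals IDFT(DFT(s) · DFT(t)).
Either evaluate y[k] = Σ_j s[j]·t[(k-j) mod 5] directly, or use IDFT(DFT(s) · DFT(t)). y[0] = 4×5 + 3×2 + 1×5 + 3×4 + 4×2 = 51; y[1] = 4×2 + 3×5 + 1×2 + 3×5 + 4×4 = 56; y[2] = 4×4 + 3×2 + 1×5 + 3×2 + 4×5 = 53; y[3] = 4×5 + 3×4 + 1×2 + 3×5 + 4×2 = 57; y[4] = 4×2 + 3×5 + 1×4 + 3×2 + 4×5 = 53. Result: [51, 56, 53, 57, 53]

[51, 56, 53, 57, 53]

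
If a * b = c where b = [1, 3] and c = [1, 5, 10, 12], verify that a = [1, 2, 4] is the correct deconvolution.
Forward-compute [1, 2, 4] * [1, 3]: c[0] = 1×1 = 1; c[1] = 1×3 + 2×1 = 5; c[2] = 2×3 + 4×1 = 10; c[3] = 4×3 = 12 → [1, 5, 10, 12]. Matches given c = [1, 5, 10, 12], so verified.

Verified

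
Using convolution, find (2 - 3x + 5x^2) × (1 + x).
Ascending coefficients: a = [2, -3, 5], b = [1, 1]. c[0] = 2×1 = 2; c[1] = 2×1 + -3×1 = -1; c[2] = -3×1 + 5×1 = 2; c[3] = 5×1 = 5. Result coefficients: [2, -1, 2, 5] → 2 - x + 2x^2 + 5x^3

2 - x + 2x^2 + 5x^3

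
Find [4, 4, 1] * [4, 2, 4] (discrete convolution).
y[0] = 4×4 = 16; y[1] = 4×2 + 4×4 = 24; y[2] = 4×4 + 4×2 + 1×4 = 28; y[3] = 4×4 + 1×2 = 18; y[4] = 1×4 = 4

[16, 24, 28, 18, 4]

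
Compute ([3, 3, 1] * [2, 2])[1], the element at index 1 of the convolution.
Use y[k] = Σ_i a[i]·b[k-i] at k=1. y[1] = 3×2 + 3×2 = 12

12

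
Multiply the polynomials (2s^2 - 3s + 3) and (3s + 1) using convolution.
Ascending coefficients: a = [3, -3, 2], b = [1, 3]. c[0] = 3×1 = 3; c[1] = 3×3 + -3×1 = 6; c[2] = -3×3 + 2×1 = -7; c[3] = 2×3 = 6. Result coefficients: [3, 6, -7, 6] → 6s^3 - 7s^2 + 6s + 3

6s^3 - 7s^2 + 6s + 3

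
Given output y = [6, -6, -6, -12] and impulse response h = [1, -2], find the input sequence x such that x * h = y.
Deconvolve y=[6, -6, -6, -12] by h=[1, -2]. Since h[0]=1, solve forward: x[0] = y[0] / 1 = 6; x[1] = (y[1] - 6×-2) / 1 = 6; x[2] = (y[2] - 6×-2) / 1 = 6. So x = [6, 6, 6]. Check by forward convolution: y[0] = 6×1 = 6; y[1] = 6×-2 + 6×1 = -6; y[2] = 6×-2 + 6×1 = -6; y[3] = 6×-2 = -12

[6, 6, 6]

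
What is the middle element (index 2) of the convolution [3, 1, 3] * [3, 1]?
Use y[k] = Σ_i a[i]·b[k-i] at k=2. y[2] = 1×1 + 3×3 = 10

10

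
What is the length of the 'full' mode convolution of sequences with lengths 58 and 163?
Linear/full convolution length: m + n - 1 = 58 + 163 - 1 = 220

220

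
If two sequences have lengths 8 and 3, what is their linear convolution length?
Linear/full convolution length: m + n - 1 = 8 + 3 - 1 = 10

10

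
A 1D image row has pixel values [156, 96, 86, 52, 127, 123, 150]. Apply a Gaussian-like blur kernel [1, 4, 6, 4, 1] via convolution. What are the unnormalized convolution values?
Convolve image row [156, 96, 86, 52, 127, 123, 150] with kernel [1, 4, 6, 4, 1]: y[0] = 156×1 = 156; y[1] = 156×4 + 96×1 = 720; y[2] = 156×6 + 96×4 + 86×1 = 1406; y[3] = 156×4 + 96×6 + 86×4 + 52×1 = 1596; y[4] = 156×1 + 96×4 + 86×6 + 52×4 + 127×1 = 1391; y[5] = 96×1 + 86×4 + 52×6 + 127×4 + 123×1 = 1383; y[6] = 86×1 + 52×4 + 127×6 + 123×4 + 150×1 = 1698; y[7] = 52×1 + 127×4 + 123×6 + 150×4 = 1898; y[8] = 127×1 + 123×4 + 150×6 = 1519; y[9] = 123×1 + 150×4 = 723; y[10] = 150×1 = 150 → [156, 720, 1406, 1596, 1391, 1383, 1698, 1898, 1519, 723, 150]. Normalization factor = sum(kernel) = 16.

[156, 720, 1406, 1596, 1391, 1383, 1698, 1898, 1519, 723, 150]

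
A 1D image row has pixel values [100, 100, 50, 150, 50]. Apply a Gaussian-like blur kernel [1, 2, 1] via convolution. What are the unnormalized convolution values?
Convolve image row [100, 100, 50, 150, 50] with kernel [1, 2, 1]: y[0] = 100×1 = 100; y[1] = 100×2 + 100×1 = 300; y[2] = 100×1 + 100×2 + 50×1 = 350; y[3] = 100×1 + 50×2 + 150×1 = 350; y[4] = 50×1 + 150×2 + 50×1 = 400; y[5] = 150×1 + 50×2 = 250; y[6] = 50×1 = 50 → [100, 300, 350, 350, 400, 250, 50]. Normalization factor = sum(kernel) = 4.

[100, 300, 350, 350, 400, 250, 50]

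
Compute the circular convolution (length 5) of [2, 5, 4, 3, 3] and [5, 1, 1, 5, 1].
Use y[k] = Σ_j u[j]·v[(k-j) mod 5]. y[0] = 2×5 + 5×1 + 4×5 + 3×1 + 3×1 = 41; y[1] = 2×1 + 5×5 + 4×1 + 3×5 + 3×1 = 49; y[2] = 2×1 + 5×1 + 4×5 + 3×1 + 3×5 = 45; y[3] = 2×5 + 5×1 + 4×1 + 3×5 + 3×1 = 37; y[4] = 2×1 + 5×5 + 4×1 + 3×1 + 3×5 = 49. Result: [41, 49, 45, 37, 49]

[41, 49, 45, 37, 49]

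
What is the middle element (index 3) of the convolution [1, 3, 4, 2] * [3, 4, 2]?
Use y[k] = Σ_i a[i]·b[k-i] at k=3. y[3] = 3×2 + 4×4 + 2×3 = 28

28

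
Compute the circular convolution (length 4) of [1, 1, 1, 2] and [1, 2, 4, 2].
Use y[k] = Σ_j a[j]·b[(k-j) mod 4]. y[0] = 1×1 + 1×2 + 1×4 + 2×2 = 11; y[1] = 1×2 + 1×1 + 1×2 + 2×4 = 13; y[2] = 1×4 + 1×2 + 1×1 + 2×2 = 11; y[3] = 1×2 + 1×4 + 1×2 + 2×1 = 10. Result: [11, 13, 11, 10]

[11, 13, 11, 10]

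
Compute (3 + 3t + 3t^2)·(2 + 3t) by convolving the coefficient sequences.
Ascending coefficients: a = [3, 3, 3], b = [2, 3]. c[0] = 3×2 = 6; c[1] = 3×3 + 3×2 = 15; c[2] = 3×3 + 3×2 = 15; c[3] = 3×3 = 9. Result coefficients: [6, 15, 15, 9] → 6 + 15t + 15t^2 + 9t^3

6 + 15t + 15t^2 + 9t^3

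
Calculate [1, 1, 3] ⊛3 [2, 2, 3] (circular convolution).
Use y[k] = Σ_j x[j]·h[(k-j) mod 3]. y[0] = 1×2 + 1×3 + 3×2 = 11; y[1] = 1×2 + 1×2 + 3×3 = 13; y[2] = 1×3 + 1×2 + 3×2 = 11. Result: [11, 13, 11]

[11, 13, 11]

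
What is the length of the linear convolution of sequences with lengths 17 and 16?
Linear/full convolution length: m + n - 1 = 17 + 16 - 1 = 32

32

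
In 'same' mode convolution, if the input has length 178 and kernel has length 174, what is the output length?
'Same' mode returns an output with the same length as the input: 178

178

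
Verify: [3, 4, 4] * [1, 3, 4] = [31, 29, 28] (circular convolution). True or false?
Recompute circular convolution of [3, 4, 4] and [1, 3, 4]: y[0] = 3×1 + 4×4 + 4×3 = 31; y[1] = 3×3 + 4×1 + 4×4 = 29; y[2] = 3×4 + 4×3 + 4×1 = 28 → [31, 29, 28]. Given [31, 29, 28] matches, so answer: Yes

Yes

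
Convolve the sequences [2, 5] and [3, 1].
y[0] = 2×3 = 6; y[1] = 2×1 + 5×3 = 17; y[2] = 5×1 = 5

[6, 17, 5]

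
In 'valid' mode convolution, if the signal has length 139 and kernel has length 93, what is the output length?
'Valid' mode counts only positions where the kernel fully overlaps the signal: m - n + 1 = 139 - 93 + 1 = 47

47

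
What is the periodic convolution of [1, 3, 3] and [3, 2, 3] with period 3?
Use y[k] = Σ_j a[j]·b[(k-j) mod 3]. y[0] = 1×3 + 3×3 + 3×2 = 18; y[1] = 1×2 + 3×3 + 3×3 = 20; y[2] = 1×3 + 3×2 + 3×3 = 18. Result: [18, 20, 18]

[18, 20, 18]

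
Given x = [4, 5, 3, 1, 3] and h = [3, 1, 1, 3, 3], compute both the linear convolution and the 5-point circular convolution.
Linear: y_lin[0] = 4×3 = 12; y_lin[1] = 4×1 + 5×3 = 19; y_lin[2] = 4×1 + 5×1 + 3×3 = 18; y_lin[3] = 4×3 + 5×1 + 3×1 + 1×3 = 23; y_lin[4] = 4×3 + 5×3 + 3×1 + 1×1 + 3×3 = 40; y_lin[5] = 5×3 + 3×3 + 1×1 + 3×1 = 28; y_lin[6] = 3×3 + 1×3 + 3×1 = 15; y_lin[7] = 1×3 + 3×3 = 12; y_lin[8] = 3×3 = 9 → [12, 19, 18, 23, 40, 28, 15, 12, 9]. Circular (length 5): y[0] = 4×3 + 5×3 + 3×3 + 1×1 + 3×1 = 40; y[1] = 4×1 + 5×3 + 3×3 + 1×3 + 3×1 = 34; y[2] = 4×1 + 5×1 + 3×3 + 1×3 + 3×3 = 30; y[3] = 4×3 + 5×1 + 3×1 + 1×3 + 3×3 = 32; y[4] = 4×3 + 5×3 + 3×1 + 1×1 + 3×3 = 40 → [40, 34, 30, 32, 40]

Linear: [12, 19, 18, 23, 40, 28, 15, 12, 9], Circular: [40, 34, 30, 32, 40]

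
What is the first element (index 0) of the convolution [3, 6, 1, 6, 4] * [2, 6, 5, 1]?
Use y[k] = Σ_i a[i]·b[k-i] at k=0. y[0] = 3×2 = 6

6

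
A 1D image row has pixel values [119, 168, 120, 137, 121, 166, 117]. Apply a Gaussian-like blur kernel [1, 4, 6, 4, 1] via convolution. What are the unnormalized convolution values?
Convolve image row [119, 168, 120, 137, 121, 166, 117] with kernel [1, 4, 6, 4, 1]: y[0] = 119×1 = 119; y[1] = 119×4 + 168×1 = 644; y[2] = 119×6 + 168×4 + 120×1 = 1506; y[3] = 119×4 + 168×6 + 120×4 + 137×1 = 2101; y[4] = 119×1 + 168×4 + 120×6 + 137×4 + 121×1 = 2180; y[5] = 168×1 + 120×4 + 137×6 + 121×4 + 166×1 = 2120; y[6] = 120×1 + 137×4 + 121×6 + 166×4 + 117×1 = 2175; y[7] = 137×1 + 121×4 + 166×6 + 117×4 = 2085; y[8] = 121×1 + 166×4 + 117×6 = 1487; y[9] = 166×1 + 117×4 = 634; y[10] = 117×1 = 117 → [119, 644, 1506, 2101, 2180, 2120, 2175, 2085, 1487, 634, 117]. Normalization factor = sum(kernel) = 16.

[119, 644, 1506, 2101, 2180, 2120, 2175, 2085, 1487, 634, 117]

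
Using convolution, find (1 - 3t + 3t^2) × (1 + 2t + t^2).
Ascending coefficients: a = [1, -3, 3], b = [1, 2, 1]. c[0] = 1×1 = 1; c[1] = 1×2 + -3×1 = -1; c[2] = 1×1 + -3×2 + 3×1 = -2; c[3] = -3×1 + 3×2 = 3; c[4] = 3×1 = 3. Result coefficients: [1, -1, -2, 3, 3] → 1 - t - 2t^2 + 3t^3 + 3t^4

1 - t - 2t^2 + 3t^3 + 3t^4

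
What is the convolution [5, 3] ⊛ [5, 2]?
y[0] = 5×5 = 25; y[1] = 5×2 + 3×5 = 25; y[2] = 3×2 = 6

[25, 25, 6]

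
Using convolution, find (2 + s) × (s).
Ascending coefficients: a = [2, 1], b = [0, 1]. c[0] = 2×0 = 0; c[1] = 2×1 + 1×0 = 2; c[2] = 1×1 = 1. Result coefficients: [0, 2, 1] → 2s + s^2

2s + s^2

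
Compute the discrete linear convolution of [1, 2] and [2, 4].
y[0] = 1×2 = 2; y[1] = 1×4 + 2×2 = 8; y[2] = 2×4 = 8

[2, 8, 8]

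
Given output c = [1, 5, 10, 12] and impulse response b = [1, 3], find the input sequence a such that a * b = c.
Deconvolve c=[1, 5, 10, 12] by b=[1, 3]. Since b[0]=1, solve forward: a[0] = c[0] / 1 = 1; a[1] = (c[1] - 1×3) / 1 = 2; a[2] = (c[2] - 2×3) / 1 = 4. So a = [1, 2, 4]. Check by forward convolution: c[0] = 1×1 = 1; c[1] = 1×3 + 2×1 = 5; c[2] = 2×3 + 4×1 = 10; c[3] = 4×3 = 12

[1, 2, 4]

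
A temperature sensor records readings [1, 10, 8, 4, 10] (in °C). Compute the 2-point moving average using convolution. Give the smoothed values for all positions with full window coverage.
2-point moving average kernel = [1, 1]. Apply in 'valid' mode (full window coverage): avg[0] = (1 + 10) / 2 = 5.5; avg[1] = (10 + 8) / 2 = 9.0; avg[2] = (8 + 4) / 2 = 6.0; avg[3] = (4 + 10) / 2 = 7.0. Smoothed values: [5.5, 9.0, 6.0, 7.0]

[5.5, 9.0, 6.0, 7.0]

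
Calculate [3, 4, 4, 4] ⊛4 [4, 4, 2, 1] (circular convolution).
Use y[k] = Σ_j x[j]·h[(k-j) mod 4]. y[0] = 3×4 + 4×1 + 4×2 + 4×4 = 40; y[1] = 3×4 + 4×4 + 4×1 + 4×2 = 40; y[2] = 3×2 + 4×4 + 4×4 + 4×1 = 42; y[3] = 3×1 + 4×2 + 4×4 + 4×4 = 43. Result: [40, 40, 42, 43]

[40, 40, 42, 43]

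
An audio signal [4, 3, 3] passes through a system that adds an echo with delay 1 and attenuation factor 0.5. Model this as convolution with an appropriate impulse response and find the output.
Direct-path + delayed-attenuated-path model → impulse response h = [1, 0.5] (1 at lag 0, 0.5 at lag 1). Output y[n] = x[n] + 0.5·x[n - 1] (with x[n] = 0 outside 0..2): y[0] = 4 + 0.5×0 = 4; y[1] = 3 + 0.5×4 = 5.0; y[2] = 3 + 0.5×3 = 4.5; y[3] = 0 + 0.5×3 = 1.5. So y = [4, 5.0, 4.5, 1.5]

[4, 5.0, 4.5, 1.5]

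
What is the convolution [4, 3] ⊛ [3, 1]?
y[0] = 4×3 = 12; y[1] = 4×1 + 3×3 = 13; y[2] = 3×1 = 3

[12, 13, 3]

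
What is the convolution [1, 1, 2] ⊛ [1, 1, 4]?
y[0] = 1×1 = 1; y[1] = 1×1 + 1×1 = 2; y[2] = 1×4 + 1×1 + 2×1 = 7; y[3] = 1×4 + 2×1 = 6; y[4] = 2×4 = 8

[1, 2, 7, 6, 8]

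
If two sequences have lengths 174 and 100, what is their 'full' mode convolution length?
Linear/full convolution length: m + n - 1 = 174 + 100 - 1 = 273

273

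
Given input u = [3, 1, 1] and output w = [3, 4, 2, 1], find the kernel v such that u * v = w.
Output length 4 = len(u) + len(v) - 1 ⇒ len(v) = 2. Solve v forward using v[k] = (w[k] - Σ_{i≥1} u[i]·v[k-i]) / u[0]: v[0] = w[0] / u[0] = 3 / 3 = 1; v[1] = (w[1] - 1×1) / u[0] = (4 - 1×1) / 3 = 1. So v = [1, 1]. Forward-check [3, 1, 1] * [1, 1]: w[0] = 3×1 = 3; w[1] = 3×1 + 1×1 = 4; w[2] = 1×1 + 1×1 = 2; w[3] = 1×1 = 1 → [3, 4, 2, 1] ✓

[1, 1]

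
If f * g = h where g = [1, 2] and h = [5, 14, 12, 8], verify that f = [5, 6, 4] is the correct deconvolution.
Forward-compute [5, 6, 4] * [1, 2]: h[0] = 5×1 = 5; h[1] = 5×2 + 6×1 = 16; h[2] = 6×2 + 4×1 = 16; h[3] = 4×2 = 8 → [5, 16, 16, 8]. Does not match given h = [5, 14, 12, 8].

Not verified. [5, 6, 4] * [1, 2] = [5, 16, 16, 8], which differs from [5, 14, 12, 8] at index 1.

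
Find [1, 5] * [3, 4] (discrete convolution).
y[0] = 1×3 = 3; y[1] = 1×4 + 5×3 = 19; y[2] = 5×4 = 20

[3, 19, 20]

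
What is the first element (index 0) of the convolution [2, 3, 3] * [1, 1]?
Use y[k] = Σ_i a[i]·b[k-i] at k=0. y[0] = 2×1 = 2

2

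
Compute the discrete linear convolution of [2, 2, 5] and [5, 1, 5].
y[0] = 2×5 = 10; y[1] = 2×1 + 2×5 = 12; y[2] = 2×5 + 2×1 + 5×5 = 37; y[3] = 2×5 + 5×1 = 15; y[4] = 5×5 = 25

[10, 12, 37, 15, 25]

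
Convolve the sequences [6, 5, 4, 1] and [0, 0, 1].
y[0] = 6×0 = 0; y[1] = 6×0 + 5×0 = 0; y[2] = 6×1 + 5×0 + 4×0 = 6; y[3] = 5×1 + 4×0 + 1×0 = 5; y[4] = 4×1 + 1×0 = 4; y[5] = 1×1 = 1

[0, 0, 6, 5, 4, 1]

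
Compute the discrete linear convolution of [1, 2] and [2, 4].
y[0] = 1×2 = 2; y[1] = 1×4 + 2×2 = 8; y[2] = 2×4 = 8

[2, 8, 8]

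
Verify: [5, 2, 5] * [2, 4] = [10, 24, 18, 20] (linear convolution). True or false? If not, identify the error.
Recompute linear convolution of [5, 2, 5] and [2, 4]: y[0] = 5×2 = 10; y[1] = 5×4 + 2×2 = 24; y[2] = 2×4 + 5×2 = 18; y[3] = 5×4 = 20 → [10, 24, 18, 20]. Given [10, 24, 18, 20] matches, so answer: Yes

Yes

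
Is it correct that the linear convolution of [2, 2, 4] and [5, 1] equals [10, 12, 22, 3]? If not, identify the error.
Recompute linear convolution of [2, 2, 4] and [5, 1]: y[0] = 2×5 = 10; y[1] = 2×1 + 2×5 = 12; y[2] = 2×1 + 4×5 = 22; y[3] = 4×1 = 4 → [10, 12, 22, 4]. Compare to given [10, 12, 22, 3]: they differ at index 3: given 3, correct 4, so answer: No

No. Error at index 3: given 3, correct 4.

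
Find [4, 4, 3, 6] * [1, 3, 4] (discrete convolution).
y[0] = 4×1 = 4; y[1] = 4×3 + 4×1 = 16; y[2] = 4×4 + 4×3 + 3×1 = 31; y[3] = 4×4 + 3×3 + 6×1 = 31; y[4] = 3×4 + 6×3 = 30; y[5] = 6×4 = 24

[4, 16, 31, 31, 30, 24]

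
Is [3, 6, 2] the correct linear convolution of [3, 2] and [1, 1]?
Recompute linear convolution of [3, 2] and [1, 1]: y[0] = 3×1 = 3; y[1] = 3×1 + 2×1 = 5; y[2] = 2×1 = 2 → [3, 5, 2]. Compare to given [3, 6, 2]: they differ at index 1: given 6, correct 5, so answer: No

No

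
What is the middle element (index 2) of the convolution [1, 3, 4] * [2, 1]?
Use y[k] = Σ_i a[i]·b[k-i] at k=2. y[2] = 3×1 + 4×2 = 11

11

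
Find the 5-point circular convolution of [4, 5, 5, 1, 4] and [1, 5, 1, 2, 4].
Use y[k] = Σ_j s[j]·t[(k-j) mod 5]. y[0] = 4×1 + 5×4 + 5×2 + 1×1 + 4×5 = 55; y[1] = 4×5 + 5×1 + 5×4 + 1×2 + 4×1 = 51; y[2] = 4×1 + 5×5 + 5×1 + 1×4 + 4×2 = 46; y[3] = 4×2 + 5×1 + 5×5 + 1×1 + 4×4 = 55; y[4] = 4×4 + 5×2 + 5×1 + 1×5 + 4×1 = 40. Result: [55, 51, 46, 55, 40]

[55, 51, 46, 55, 40]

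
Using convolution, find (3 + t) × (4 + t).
Ascending coefficients: a = [3, 1], b = [4, 1]. c[0] = 3×4 = 12; c[1] = 3×1 + 1×4 = 7; c[2] = 1×1 = 1. Result coefficients: [12, 7, 1] → 12 + 7t + t^2

12 + 7t + t^2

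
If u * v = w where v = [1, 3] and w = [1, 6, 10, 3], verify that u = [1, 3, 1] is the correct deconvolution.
Forward-compute [1, 3, 1] * [1, 3]: w[0] = 1×1 = 1; w[1] = 1×3 + 3×1 = 6; w[2] = 3×3 + 1×1 = 10; w[3] = 1×3 = 3 → [1, 6, 10, 3]. Matches given w = [1, 6, 10, 3], so verified.

Verified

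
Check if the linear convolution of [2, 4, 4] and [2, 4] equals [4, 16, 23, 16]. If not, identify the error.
Recompute linear convolution of [2, 4, 4] and [2, 4]: y[0] = 2×2 = 4; y[1] = 2×4 + 4×2 = 16; y[2] = 4×4 + 4×2 = 24; y[3] = 4×4 = 16 → [4, 16, 24, 16]. Compare to given [4, 16, 23, 16]: they differ at index 2: given 23, correct 24, so answer: No

No. Error at index 2: given 23, correct 24.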